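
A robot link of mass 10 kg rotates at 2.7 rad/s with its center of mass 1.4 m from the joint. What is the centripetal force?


F = m * omega^2 * r
= 10 * 2.7^2 * 1.4
= 10 * 7.29 * 1.4
= 102.06 N


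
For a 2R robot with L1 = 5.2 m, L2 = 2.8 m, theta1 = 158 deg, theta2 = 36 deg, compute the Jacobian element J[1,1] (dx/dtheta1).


J[1,1] = -L1*sin(t1) - L2*sin(t1+t2)
= -5.2*sin(158) - 2.8*sin(194)
= -1.2706


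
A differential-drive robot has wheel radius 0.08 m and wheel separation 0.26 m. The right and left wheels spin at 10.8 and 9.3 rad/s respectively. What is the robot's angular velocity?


vR = r*wR = 0.08*10.8 = 0.864 m/s
vL = r*wL = 0.08*9.3 = 0.744 m/s
v = (vR+vL)/2 = 0.804 m/s
omega = (vR-vL)/L = 0.4615 rad/s
angular velocity = 0.4615 rad/s


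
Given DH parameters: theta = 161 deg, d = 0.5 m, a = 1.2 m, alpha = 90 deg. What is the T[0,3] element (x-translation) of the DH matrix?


T[0,3] = a * cos(theta)
= 1.2 * cos(161 deg)
= 1.2 * -0.9455
= -1.1346


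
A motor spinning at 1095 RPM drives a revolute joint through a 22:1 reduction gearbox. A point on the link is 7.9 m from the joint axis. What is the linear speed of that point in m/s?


omega_motor = 1095 * 2*pi/60 = 114.6681 rad/s
omega_joint = omega_motor / 22 = 5.2122 rad/s
v = omega_joint * r = 5.2122 * 7.9
= 41.1763 m/s


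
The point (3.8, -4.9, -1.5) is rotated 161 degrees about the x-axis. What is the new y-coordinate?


Rotation about x-axis: y' = y*cos(theta) - z*sin(theta)
= -4.9 * -0.9455 - -1.5 * 0.3256
= 5.1214


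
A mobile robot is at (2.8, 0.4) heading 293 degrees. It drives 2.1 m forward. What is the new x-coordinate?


x_new = x0 + d*cos(theta)
= 2.8 + 2.1*cos(293)
= 2.8 + 0.8205
= 3.6205


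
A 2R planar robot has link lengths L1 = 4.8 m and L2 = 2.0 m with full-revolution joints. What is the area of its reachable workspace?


r_max = L1 + L2 = 6.8 m
r_min = |L1 - L2| = 2.8 m
Area = pi*(r_max^2 - r_min^2)
= pi*(46.24 - 7.84)
= pi * 38.4
= 120.6372 m^2


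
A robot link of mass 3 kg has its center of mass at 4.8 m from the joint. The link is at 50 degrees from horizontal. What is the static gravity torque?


tau = m*g*L*cos(angle)
= 3 * 9.81 * 4.8 * cos(50 deg)
= 3 * 9.81 * 4.8 * 0.6428
= 90.8027 Nm


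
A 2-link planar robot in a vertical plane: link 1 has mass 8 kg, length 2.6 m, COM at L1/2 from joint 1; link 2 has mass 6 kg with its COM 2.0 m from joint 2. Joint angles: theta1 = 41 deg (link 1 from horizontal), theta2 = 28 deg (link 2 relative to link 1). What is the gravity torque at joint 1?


Horizontal distance from joint 1 to link-1 COM:
  x_c1 = (L1/2)*cos(t1) = 1.3 * 0.7547 = 0.9811 m
Horizontal distance from joint 1 to link-2 COM:
  x_c2 = L1*cos(t1) + Lc2*cos(t1+t2)
       = 2.6*0.7547 + 2.0*0.3584 = 2.679 m
tau1 = m1*g*x_c1 + m2*g*x_c2
     = 8*9.81*0.9811 + 6*9.81*2.679
     = 76.9985 + 157.6848
     = 234.6833 Nm


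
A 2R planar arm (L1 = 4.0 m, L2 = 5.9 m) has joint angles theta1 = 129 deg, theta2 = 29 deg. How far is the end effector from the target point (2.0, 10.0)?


End effector via forward kinematics:
x = L1*cos(t1) + L2*cos(t1+t2) = -7.9877
y = L1*sin(t1) + L2*sin(t1+t2) = 5.3188
Distance to target:
d = sqrt((2.0 - -7.9877)^2 + (10.0 - 5.3188)^2)
= sqrt(99.7535 + 21.914)
= 11.0303 m


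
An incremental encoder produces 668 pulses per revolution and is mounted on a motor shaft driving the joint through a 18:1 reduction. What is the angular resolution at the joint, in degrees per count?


counts per rev = 668
effective counts at joint = 668 * 18 = 12024
resolution = 360 / 12024
= 0.0299 deg/count


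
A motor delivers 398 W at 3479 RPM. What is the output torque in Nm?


omega = 3479 * 2*pi/60 = 364.32 rad/s
tau = P / omega = 398 / 364.32
= 1.0924 Nm


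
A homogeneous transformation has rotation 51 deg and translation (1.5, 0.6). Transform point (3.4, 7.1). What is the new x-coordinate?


x' = cos(theta)*px - sin(theta)*py + tx
= 0.6293*3.4 - 0.7771*7.1 + 1.5
= -1.878


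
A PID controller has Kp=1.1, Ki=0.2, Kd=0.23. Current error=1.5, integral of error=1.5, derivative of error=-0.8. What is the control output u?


u = Kp*e + Ki*int(e) + Kd*de/dt
= 1.1*1.5 + 0.2*1.5 + 0.23*(-0.8)
= 1.65 + 0.3 + -0.184
= 1.766


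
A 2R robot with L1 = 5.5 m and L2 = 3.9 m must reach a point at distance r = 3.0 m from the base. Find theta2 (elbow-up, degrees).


cos(theta2) = (r^2 - L1^2 - L2^2) / (2*L1*L2)
cos(theta2) = (9.0 - 30.25 - 15.21) / 42.9
cos(theta2) = -0.849883
theta2 = 148.199 degrees


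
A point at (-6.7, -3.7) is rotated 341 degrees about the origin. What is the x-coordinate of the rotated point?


x' = x*cos(theta) - y*sin(theta)
cos(341 deg) = 0.9455, sin(341 deg) = -0.3256
x' = -6.7 * 0.9455 - -3.7 * -0.3256
= -6.335 - 1.2046
= -7.5396


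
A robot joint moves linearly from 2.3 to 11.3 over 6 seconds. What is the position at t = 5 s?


s = t/T = 5/6 = 0.8333
p(t) = p0 + (pf-p0)*s
= 2.3 + (11.3 - 2.3) * 0.8333
= 9.8


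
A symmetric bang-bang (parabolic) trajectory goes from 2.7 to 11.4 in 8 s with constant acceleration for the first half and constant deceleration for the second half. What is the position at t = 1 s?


Symmetric rest-to-rest: each phase covers (pf-p0)/2 in time T/2. 0.5*a*(T/2)^2 = (pf-p0)/2 => a = 4*(pf-p0)/T^2
a = 4*(11.4-2.7)/8^2 = 0.5437
t = 1 is in the acceleration phase (t <= T/2).
p = p0 + 0.5*a*t^2 = 2.7 + 0.5*0.5437*1^2
= 2.9719


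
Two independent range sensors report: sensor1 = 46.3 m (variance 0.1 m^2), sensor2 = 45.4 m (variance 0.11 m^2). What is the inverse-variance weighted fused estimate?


w1 = (1/var1) / (1/var1 + 1/var2)
   = 10.0 / (10.0 + 9.0909) = 0.5238
w2 = 1 - w1 = 0.4762
fused = w1*s1 + w2*s2 = 24.2524 + 21.619
= 45.8714 m


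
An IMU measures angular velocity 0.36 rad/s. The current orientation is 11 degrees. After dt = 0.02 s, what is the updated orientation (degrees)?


delta_theta = w * dt = 0.36 * 0.02 = 0.0072 rad
= 0.4125 deg
theta_new = 11 + 0.4125 = 11.4125 deg


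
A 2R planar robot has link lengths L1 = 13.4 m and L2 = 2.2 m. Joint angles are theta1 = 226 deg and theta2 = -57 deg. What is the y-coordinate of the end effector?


Convert angles to radians: theta1 = 3.9444, theta2 = -0.9948
y = L1*sin(theta1) + L2*sin(theta1+theta2)
y = -9.6392 + 0.4198
y = -9.2194


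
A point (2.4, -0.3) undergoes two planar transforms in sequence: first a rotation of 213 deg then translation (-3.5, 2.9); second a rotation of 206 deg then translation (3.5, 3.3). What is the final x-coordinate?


After transform 1:
x1 = cos(213)*2.4 - sin(213)*-0.3 + -3.5 = -5.6762
y1 = sin(213)*2.4 + cos(213)*-0.3 + 2.9 = 1.8445
After transform 2:
x2 = cos(206)*-5.6762 - sin(206)*1.8445 + 3.5
= 9.4103


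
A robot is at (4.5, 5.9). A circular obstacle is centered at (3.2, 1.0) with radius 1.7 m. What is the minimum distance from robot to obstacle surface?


center_dist = sqrt((4.5-3.2)^2 + (5.9-1.0)^2)
= sqrt(1.69 + 24.01)
= 5.0695
min_dist = center_dist - radius = 5.0695 - 1.7 = 3.3695 m


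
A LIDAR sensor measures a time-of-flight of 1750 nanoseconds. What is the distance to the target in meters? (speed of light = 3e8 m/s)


tof = 1750 ns = 1.75e-06 s
dist = c * tof / 2
= 3e8 * 1.75e-06 / 2
= 262.5 m


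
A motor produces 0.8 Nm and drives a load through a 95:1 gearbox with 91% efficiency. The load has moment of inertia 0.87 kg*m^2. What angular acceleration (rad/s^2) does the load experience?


tau_out = tau_motor * N * eta
= 0.8 * 95 * 0.91 = 69.16 Nm
alpha = tau_out / I = 69.16 / 0.87
= 79.4943 rad/s^2


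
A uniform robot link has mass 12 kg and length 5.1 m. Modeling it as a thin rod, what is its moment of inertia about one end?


I = (1/3) * m * L^2
= (1/3) * 12 * 5.1^2
= 0.333333 * 12 * 26.01
= 104.04 kg*m^2


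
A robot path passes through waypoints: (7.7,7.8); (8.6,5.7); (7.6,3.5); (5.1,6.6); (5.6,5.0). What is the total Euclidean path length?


Segment lengths:
  seg1 = sqrt((0.9)^2 + (-2.1)^2) = 2.2847
  seg2 = sqrt((-1.0)^2 + (-2.2)^2) = 2.4166
  seg3 = sqrt((-2.5)^2 + (3.1)^2) = 3.9825
  seg4 = sqrt((0.5)^2 + (-1.6)^2) = 1.6763
Total = 10.3601


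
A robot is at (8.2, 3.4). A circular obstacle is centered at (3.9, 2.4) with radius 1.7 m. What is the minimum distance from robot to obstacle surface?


center_dist = sqrt((8.2-3.9)^2 + (3.4-2.4)^2)
= sqrt(18.49 + 1.0)
= 4.4147
min_dist = center_dist - radius = 4.4147 - 1.7 = 2.7147 m


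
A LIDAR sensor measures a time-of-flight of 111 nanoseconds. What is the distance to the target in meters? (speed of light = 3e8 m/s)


tof = 111 ns = 1.11e-07 s
dist = c * tof / 2
= 3e8 * 1.11e-07 / 2
= 16.65 m


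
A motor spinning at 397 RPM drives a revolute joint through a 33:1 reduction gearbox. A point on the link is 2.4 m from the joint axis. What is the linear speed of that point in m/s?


omega_motor = 397 * 2*pi/60 = 41.5737 rad/s
omega_joint = omega_motor / 33 = 1.2598 rad/s
v = omega_joint * r = 1.2598 * 2.4
= 3.0235 m/s


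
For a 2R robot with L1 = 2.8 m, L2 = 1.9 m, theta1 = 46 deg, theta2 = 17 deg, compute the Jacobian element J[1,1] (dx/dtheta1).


J[1,1] = -L1*sin(t1) - L2*sin(t1+t2)
= -2.8*sin(46) - 1.9*sin(63)
= -3.7071


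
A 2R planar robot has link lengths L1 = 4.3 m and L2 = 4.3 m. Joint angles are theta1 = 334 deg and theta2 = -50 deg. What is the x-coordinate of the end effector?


Convert angles to radians: theta1 = 5.8294, theta2 = -0.8727
x = L1*cos(theta1) + L2*cos(theta1+theta2)
x = 3.8648 + 1.0403
x = 4.9051


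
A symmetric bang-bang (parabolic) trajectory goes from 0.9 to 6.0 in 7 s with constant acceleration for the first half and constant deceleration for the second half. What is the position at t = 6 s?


Symmetric rest-to-rest: each phase covers (pf-p0)/2 in time T/2. 0.5*a*(T/2)^2 = (pf-p0)/2 => a = 4*(pf-p0)/T^2
a = 4*(6.0-0.9)/7^2 = 0.4163
t = 6 is in the deceleration phase (t > T/2).
p = pf - 0.5*a*(T-t)^2 = 6.0 - 0.5*0.4163*1^2
= 5.7918


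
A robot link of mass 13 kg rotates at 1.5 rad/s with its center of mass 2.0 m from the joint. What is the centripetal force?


F = m * omega^2 * r
= 13 * 1.5^2 * 2.0
= 13 * 2.25 * 2.0
= 58.5 N


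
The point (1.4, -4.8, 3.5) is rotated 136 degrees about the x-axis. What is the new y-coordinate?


Rotation about x-axis: y' = y*cos(theta) - z*sin(theta)
= -4.8 * -0.7193 - 3.5 * 0.6947
= 1.0215


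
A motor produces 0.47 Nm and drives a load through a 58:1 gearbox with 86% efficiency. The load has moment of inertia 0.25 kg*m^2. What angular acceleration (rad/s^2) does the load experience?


tau_out = tau_motor * N * eta
= 0.47 * 58 * 0.86 = 23.4436 Nm
alpha = tau_out / I = 23.4436 / 0.25
= 93.7744 rad/s^2


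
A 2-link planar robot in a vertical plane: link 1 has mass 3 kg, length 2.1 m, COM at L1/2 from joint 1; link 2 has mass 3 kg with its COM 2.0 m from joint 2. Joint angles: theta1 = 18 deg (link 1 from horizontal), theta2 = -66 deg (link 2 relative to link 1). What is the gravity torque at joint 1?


Horizontal distance from joint 1 to link-1 COM:
  x_c1 = (L1/2)*cos(t1) = 1.05 * 0.9511 = 0.9986 m
Horizontal distance from joint 1 to link-2 COM:
  x_c2 = L1*cos(t1) + Lc2*cos(t1+t2)
       = 2.1*0.9511 + 2.0*0.6691 = 3.3355 m
tau1 = m1*g*x_c1 + m2*g*x_c2
     = 3*9.81*0.9986 + 3*9.81*3.3355
     = 29.3891 + 98.1632
     = 127.5522 Nm


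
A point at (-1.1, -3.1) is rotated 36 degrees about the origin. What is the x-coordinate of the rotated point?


x' = x*cos(theta) - y*sin(theta)
cos(36 deg) = 0.809, sin(36 deg) = 0.5878
x' = -1.1 * 0.809 - -3.1 * 0.5878
= -0.8899 - -1.8221
= 0.9322


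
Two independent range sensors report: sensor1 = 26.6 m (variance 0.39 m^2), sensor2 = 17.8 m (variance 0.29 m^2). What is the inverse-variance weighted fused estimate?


w1 = (1/var1) / (1/var1 + 1/var2)
   = 2.5641 / (2.5641 + 3.4483) = 0.4265
w2 = 1 - w1 = 0.5735
fused = w1*s1 + w2*s2 = 11.3441 + 10.2088
= 21.5529 m


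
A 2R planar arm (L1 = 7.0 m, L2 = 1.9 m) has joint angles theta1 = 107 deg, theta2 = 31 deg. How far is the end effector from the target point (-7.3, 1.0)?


End effector via forward kinematics:
x = L1*cos(t1) + L2*cos(t1+t2) = -3.4586
y = L1*sin(t1) + L2*sin(t1+t2) = 7.9655
Distance to target:
d = sqrt((-7.3 - -3.4586)^2 + (1.0 - 7.9655)^2)
= sqrt(14.7565 + 48.5179)
= 7.9545 m


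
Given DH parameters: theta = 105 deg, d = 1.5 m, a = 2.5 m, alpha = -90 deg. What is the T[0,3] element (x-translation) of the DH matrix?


T[0,3] = a * cos(theta)
= 2.5 * cos(105 deg)
= 2.5 * -0.2588
= -0.647


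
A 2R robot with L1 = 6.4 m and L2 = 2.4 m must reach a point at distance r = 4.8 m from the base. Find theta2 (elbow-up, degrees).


cos(theta2) = (r^2 - L1^2 - L2^2) / (2*L1*L2)
cos(theta2) = (23.04 - 40.96 - 5.76) / 30.72
cos(theta2) = -0.770833
theta2 = 140.4288 degrees


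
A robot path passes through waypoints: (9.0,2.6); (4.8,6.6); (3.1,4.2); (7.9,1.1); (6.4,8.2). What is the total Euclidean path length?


Segment lengths:
  seg1 = sqrt((-4.2)^2 + (4.0)^2) = 5.8
  seg2 = sqrt((-1.7)^2 + (-2.4)^2) = 2.9411
  seg3 = sqrt((4.8)^2 + (-3.1)^2) = 5.714
  seg4 = sqrt((-1.5)^2 + (7.1)^2) = 7.2567
Total = 21.7118


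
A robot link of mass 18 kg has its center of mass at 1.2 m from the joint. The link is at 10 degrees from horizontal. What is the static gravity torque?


tau = m*g*L*cos(angle)
= 18 * 9.81 * 1.2 * cos(10 deg)
= 18 * 9.81 * 1.2 * 0.9848
= 208.6768 Nm


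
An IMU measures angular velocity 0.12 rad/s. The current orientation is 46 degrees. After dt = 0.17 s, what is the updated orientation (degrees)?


delta_theta = w * dt = 0.12 * 0.17 = 0.0204 rad
= 1.1688 deg
theta_new = 46 + 1.1688 = 47.1688 deg


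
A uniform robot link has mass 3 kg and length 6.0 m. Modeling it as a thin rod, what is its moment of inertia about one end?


I = (1/3) * m * L^2
= (1/3) * 3 * 6.0^2
= 0.333333 * 3 * 36.0
= 36.0 kg*m^2


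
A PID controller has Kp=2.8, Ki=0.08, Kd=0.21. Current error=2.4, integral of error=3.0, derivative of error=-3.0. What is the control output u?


u = Kp*e + Ki*int(e) + Kd*de/dt
= 2.8*2.4 + 0.08*3.0 + 0.21*(-3.0)
= 6.72 + 0.24 + -0.63
= 6.33


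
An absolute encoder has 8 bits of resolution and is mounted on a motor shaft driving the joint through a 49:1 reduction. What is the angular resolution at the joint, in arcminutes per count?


counts = 2^8 = 256
effective counts at joint = 256 * 49 = 12544
resolution = 360*60 / 12544
= 1.7219 arcmin/count


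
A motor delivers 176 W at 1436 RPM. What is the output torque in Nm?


omega = 1436 * 2*pi/60 = 150.3776 rad/s
tau = P / omega = 176 / 150.3776
= 1.1704 Nm


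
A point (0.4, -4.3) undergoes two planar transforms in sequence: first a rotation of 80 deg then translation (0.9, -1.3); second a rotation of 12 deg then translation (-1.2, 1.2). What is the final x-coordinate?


After transform 1:
x1 = cos(80)*0.4 - sin(80)*-4.3 + 0.9 = 5.2041
y1 = sin(80)*0.4 + cos(80)*-4.3 + -1.3 = -1.6528
After transform 2:
x2 = cos(12)*5.2041 - sin(12)*-1.6528 + -1.2
= 4.234


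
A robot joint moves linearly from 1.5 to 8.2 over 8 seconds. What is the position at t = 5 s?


s = t/T = 5/8 = 0.625
p(t) = p0 + (pf-p0)*s
= 1.5 + (8.2 - 1.5) * 0.625
= 5.6875


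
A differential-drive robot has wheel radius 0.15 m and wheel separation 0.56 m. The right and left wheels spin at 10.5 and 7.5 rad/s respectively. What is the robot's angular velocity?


vR = r*wR = 0.15*10.5 = 1.575 m/s
vL = r*wL = 0.15*7.5 = 1.125 m/s
v = (vR+vL)/2 = 1.35 m/s
omega = (vR-vL)/L = 0.8036 rad/s
angular velocity = 0.8036 rad/s


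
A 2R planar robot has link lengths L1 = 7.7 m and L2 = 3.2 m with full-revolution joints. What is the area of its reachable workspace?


r_max = L1 + L2 = 10.9 m
r_min = |L1 - L2| = 4.5 m
Area = pi*(r_max^2 - r_min^2)
= pi*(118.81 - 20.25)
= pi * 98.56
= 309.6354 m^2


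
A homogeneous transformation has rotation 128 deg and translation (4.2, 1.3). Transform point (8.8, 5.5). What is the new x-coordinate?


x' = cos(theta)*px - sin(theta)*py + tx
= -0.6157*8.8 - 0.788*5.5 + 4.2
= -5.5519


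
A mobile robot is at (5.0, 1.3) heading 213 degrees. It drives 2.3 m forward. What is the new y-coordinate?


y_new = y0 + d*sin(theta)
= 1.3 + 2.3*sin(213)
= 1.3 + -1.2527
= 0.0473


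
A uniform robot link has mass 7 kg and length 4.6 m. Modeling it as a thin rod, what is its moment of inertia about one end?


I = (1/3) * m * L^2
= (1/3) * 7 * 4.6^2
= 0.333333 * 7 * 21.16
= 49.3733 kg*m^2


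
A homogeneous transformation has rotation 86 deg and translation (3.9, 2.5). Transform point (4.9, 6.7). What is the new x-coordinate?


x' = cos(theta)*px - sin(theta)*py + tx
= 0.0698*4.9 - 0.9976*6.7 + 3.9
= -2.4419


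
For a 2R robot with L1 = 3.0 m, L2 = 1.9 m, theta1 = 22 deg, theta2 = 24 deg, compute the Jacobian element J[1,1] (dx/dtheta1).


J[1,1] = -L1*sin(t1) - L2*sin(t1+t2)
= -3.0*sin(22) - 1.9*sin(46)
= -2.4906


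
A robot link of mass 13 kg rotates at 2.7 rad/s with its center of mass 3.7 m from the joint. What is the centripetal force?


F = m * omega^2 * r
= 13 * 2.7^2 * 3.7
= 13 * 7.29 * 3.7
= 350.649 N


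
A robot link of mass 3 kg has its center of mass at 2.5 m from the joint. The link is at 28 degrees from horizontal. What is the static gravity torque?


tau = m*g*L*cos(angle)
= 3 * 9.81 * 2.5 * cos(28 deg)
= 3 * 9.81 * 2.5 * 0.8829
= 64.9629 Nm


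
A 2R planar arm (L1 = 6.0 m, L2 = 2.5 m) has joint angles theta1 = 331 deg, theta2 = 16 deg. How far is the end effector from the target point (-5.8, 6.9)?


End effector via forward kinematics:
x = L1*cos(t1) + L2*cos(t1+t2) = 7.6836
y = L1*sin(t1) + L2*sin(t1+t2) = -3.4712
Distance to target:
d = sqrt((-5.8 - 7.6836)^2 + (6.9 - -3.4712)^2)
= sqrt(181.8086 + 107.5625)
= 17.0109 m


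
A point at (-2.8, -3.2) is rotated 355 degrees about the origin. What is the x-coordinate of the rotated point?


x' = x*cos(theta) - y*sin(theta)
cos(355 deg) = 0.9962, sin(355 deg) = -0.0872
x' = -2.8 * 0.9962 - -3.2 * -0.0872
= -2.7893 - 0.2789
= -3.0682


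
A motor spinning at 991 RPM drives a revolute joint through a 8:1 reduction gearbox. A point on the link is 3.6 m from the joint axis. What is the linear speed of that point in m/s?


omega_motor = 991 * 2*pi/60 = 103.7773 rad/s
omega_joint = omega_motor / 8 = 12.9722 rad/s
v = omega_joint * r = 12.9722 * 3.6
= 46.6998 m/s


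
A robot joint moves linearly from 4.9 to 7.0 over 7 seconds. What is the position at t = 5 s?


s = t/T = 5/7 = 0.7143
p(t) = p0 + (pf-p0)*s
= 4.9 + (7.0 - 4.9) * 0.7143
= 6.4


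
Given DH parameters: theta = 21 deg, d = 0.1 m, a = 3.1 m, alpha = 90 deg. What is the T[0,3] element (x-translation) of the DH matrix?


T[0,3] = a * cos(theta)
= 3.1 * cos(21 deg)
= 3.1 * 0.9336
= 2.8941


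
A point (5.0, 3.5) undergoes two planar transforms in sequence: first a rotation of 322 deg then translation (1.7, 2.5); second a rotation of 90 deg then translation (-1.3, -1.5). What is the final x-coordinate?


After transform 1:
x1 = cos(322)*5.0 - sin(322)*3.5 + 1.7 = 7.7949
y1 = sin(322)*5.0 + cos(322)*3.5 + 2.5 = 2.1797
After transform 2:
x2 = cos(90)*7.7949 - sin(90)*2.1797 + -1.3
= -3.4797


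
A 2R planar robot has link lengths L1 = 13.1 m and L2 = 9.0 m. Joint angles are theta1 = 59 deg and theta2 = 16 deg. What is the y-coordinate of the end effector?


Convert angles to radians: theta1 = 1.0297, theta2 = 0.2793
y = L1*sin(theta1) + L2*sin(theta1+theta2)
y = 11.2289 + 8.6933
y = 19.9222


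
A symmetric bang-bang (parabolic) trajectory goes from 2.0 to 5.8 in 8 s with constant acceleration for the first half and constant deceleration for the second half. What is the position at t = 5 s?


Symmetric rest-to-rest: each phase covers (pf-p0)/2 in time T/2. 0.5*a*(T/2)^2 = (pf-p0)/2 => a = 4*(pf-p0)/T^2
a = 4*(5.8-2.0)/8^2 = 0.2375
t = 5 is in the deceleration phase (t > T/2).
p = pf - 0.5*a*(T-t)^2 = 5.8 - 0.5*0.2375*3^2
= 4.7313


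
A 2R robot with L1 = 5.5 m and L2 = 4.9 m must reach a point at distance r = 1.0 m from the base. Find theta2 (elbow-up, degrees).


cos(theta2) = (r^2 - L1^2 - L2^2) / (2*L1*L2)
cos(theta2) = (1.0 - 30.25 - 24.01) / 53.9
cos(theta2) = -0.988126
theta2 = 171.1618 degrees


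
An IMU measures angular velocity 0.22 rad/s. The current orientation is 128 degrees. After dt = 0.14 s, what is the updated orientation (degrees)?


delta_theta = w * dt = 0.22 * 0.14 = 0.0308 rad
= 1.7647 deg
theta_new = 128 + 1.7647 = 129.7647 deg


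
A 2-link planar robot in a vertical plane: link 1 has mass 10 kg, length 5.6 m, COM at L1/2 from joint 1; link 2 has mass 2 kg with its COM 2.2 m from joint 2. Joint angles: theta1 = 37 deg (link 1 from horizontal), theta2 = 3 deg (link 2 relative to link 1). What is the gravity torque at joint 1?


Horizontal distance from joint 1 to link-1 COM:
  x_c1 = (L1/2)*cos(t1) = 2.8 * 0.7986 = 2.2362 m
Horizontal distance from joint 1 to link-2 COM:
  x_c2 = L1*cos(t1) + Lc2*cos(t1+t2)
       = 5.6*0.7986 + 2.2*0.766 = 6.1577 m
tau1 = m1*g*x_c1 + m2*g*x_c2
     = 10*9.81*2.2362 + 2*9.81*6.1577
     = 219.3692 + 120.8132
     = 340.1824 Nm


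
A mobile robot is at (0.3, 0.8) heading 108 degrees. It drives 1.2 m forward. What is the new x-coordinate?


x_new = x0 + d*cos(theta)
= 0.3 + 1.2*cos(108)
= 0.3 + -0.3708
= -0.0708


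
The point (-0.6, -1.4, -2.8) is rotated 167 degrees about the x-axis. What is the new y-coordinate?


Rotation about x-axis: y' = y*cos(theta) - z*sin(theta)
= -1.4 * -0.9744 - -2.8 * 0.225
= 1.994


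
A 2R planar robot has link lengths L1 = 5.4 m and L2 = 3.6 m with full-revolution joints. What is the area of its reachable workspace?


r_max = L1 + L2 = 9.0 m
r_min = |L1 - L2| = 1.8 m
Area = pi*(r_max^2 - r_min^2)
= pi*(81.0 - 3.24)
= pi * 77.76
= 244.2902 m^2


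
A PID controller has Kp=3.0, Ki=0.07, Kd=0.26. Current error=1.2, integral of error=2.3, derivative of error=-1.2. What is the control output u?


u = Kp*e + Ki*int(e) + Kd*de/dt
= 3.0*1.2 + 0.07*2.3 + 0.26*(-1.2)
= 3.6 + 0.161 + -0.312
= 3.449


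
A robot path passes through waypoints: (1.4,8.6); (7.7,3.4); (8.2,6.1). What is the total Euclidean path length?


Segment lengths:
  seg1 = sqrt((6.3)^2 + (-5.2)^2) = 8.1688
  seg2 = sqrt((0.5)^2 + (2.7)^2) = 2.7459
Total = 10.9147


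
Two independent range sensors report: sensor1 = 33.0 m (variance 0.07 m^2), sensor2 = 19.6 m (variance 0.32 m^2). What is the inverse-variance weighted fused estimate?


w1 = (1/var1) / (1/var1 + 1/var2)
   = 14.2857 / (14.2857 + 3.125) = 0.8205
w2 = 1 - w1 = 0.1795
fused = w1*s1 + w2*s2 = 27.0769 + 3.5179
= 30.5949 m


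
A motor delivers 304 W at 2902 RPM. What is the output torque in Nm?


omega = 2902 * 2*pi/60 = 303.8967 rad/s
tau = P / omega = 304 / 303.8967
= 1.0003 Nm


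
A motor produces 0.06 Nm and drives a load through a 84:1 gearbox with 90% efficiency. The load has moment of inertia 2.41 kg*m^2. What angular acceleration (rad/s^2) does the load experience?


tau_out = tau_motor * N * eta
= 0.06 * 84 * 0.9 = 4.536 Nm
alpha = tau_out / I = 4.536 / 2.41
= 1.8822 rad/s^2


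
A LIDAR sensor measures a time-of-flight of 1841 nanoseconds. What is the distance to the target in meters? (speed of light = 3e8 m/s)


tof = 1841 ns = 1.841e-06 s
dist = c * tof / 2
= 3e8 * 1.841e-06 / 2
= 276.15 m


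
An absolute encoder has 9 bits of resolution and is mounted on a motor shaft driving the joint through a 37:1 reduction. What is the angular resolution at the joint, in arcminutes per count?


counts = 2^9 = 512
effective counts at joint = 512 * 37 = 18944
resolution = 360*60 / 18944
= 1.1402 arcmin/count


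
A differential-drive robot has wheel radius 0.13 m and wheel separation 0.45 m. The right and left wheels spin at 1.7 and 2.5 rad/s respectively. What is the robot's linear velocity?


vR = r*wR = 0.13*1.7 = 0.221 m/s
vL = r*wL = 0.13*2.5 = 0.325 m/s
v = (vR+vL)/2 = 0.273 m/s
omega = (vR-vL)/L = -0.2311 rad/s
linear velocity = 0.273 m/s


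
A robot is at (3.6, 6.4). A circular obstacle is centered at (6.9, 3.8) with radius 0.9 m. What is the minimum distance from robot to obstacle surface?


center_dist = sqrt((3.6-6.9)^2 + (6.4-3.8)^2)
= sqrt(10.89 + 6.76)
= 4.2012
min_dist = center_dist - radius = 4.2012 - 0.9 = 3.3012 m


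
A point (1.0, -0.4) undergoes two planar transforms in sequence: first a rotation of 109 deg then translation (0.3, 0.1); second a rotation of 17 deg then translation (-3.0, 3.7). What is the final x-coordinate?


After transform 1:
x1 = cos(109)*1.0 - sin(109)*-0.4 + 0.3 = 0.3526
y1 = sin(109)*1.0 + cos(109)*-0.4 + 0.1 = 1.1757
After transform 2:
x2 = cos(17)*0.3526 - sin(17)*1.1757 + -3.0
= -3.0065


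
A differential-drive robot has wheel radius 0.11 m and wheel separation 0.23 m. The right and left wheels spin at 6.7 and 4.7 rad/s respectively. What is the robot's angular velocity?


vR = r*wR = 0.11*6.7 = 0.737 m/s
vL = r*wL = 0.11*4.7 = 0.517 m/s
v = (vR+vL)/2 = 0.627 m/s
omega = (vR-vL)/L = 0.9565 rad/s
angular velocity = 0.9565 rad/s


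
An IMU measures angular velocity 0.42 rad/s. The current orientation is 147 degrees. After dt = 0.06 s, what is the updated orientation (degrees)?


delta_theta = w * dt = 0.42 * 0.06 = 0.0252 rad
= 1.4439 deg
theta_new = 147 + 1.4439 = 148.4439 deg


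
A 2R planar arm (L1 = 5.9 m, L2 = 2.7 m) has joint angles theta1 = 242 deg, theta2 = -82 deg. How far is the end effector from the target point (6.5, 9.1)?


End effector via forward kinematics:
x = L1*cos(t1) + L2*cos(t1+t2) = -5.3071
y = L1*sin(t1) + L2*sin(t1+t2) = -4.2859
Distance to target:
d = sqrt((6.5 - -5.3071)^2 + (9.1 - -4.2859)^2)
= sqrt(139.4065 + 179.1833)
= 17.8491 m


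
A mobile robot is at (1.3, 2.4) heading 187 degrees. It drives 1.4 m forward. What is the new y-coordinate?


y_new = y0 + d*sin(theta)
= 2.4 + 1.4*sin(187)
= 2.4 + -0.1706
= 2.2294


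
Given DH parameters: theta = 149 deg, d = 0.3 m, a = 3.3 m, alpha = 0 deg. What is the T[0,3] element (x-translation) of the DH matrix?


T[0,3] = a * cos(theta)
= 3.3 * cos(149 deg)
= 3.3 * -0.8572
= -2.8287


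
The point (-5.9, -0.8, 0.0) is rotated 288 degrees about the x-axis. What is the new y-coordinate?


Rotation about x-axis: y' = y*cos(theta) - z*sin(theta)
= -0.8 * 0.309 - 0.0 * -0.9511
= -0.2472


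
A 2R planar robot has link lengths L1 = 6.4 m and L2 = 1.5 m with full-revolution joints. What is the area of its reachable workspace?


r_max = L1 + L2 = 7.9 m
r_min = |L1 - L2| = 4.9 m
Area = pi*(r_max^2 - r_min^2)
= pi*(62.41 - 24.01)
= pi * 38.4
= 120.6372 m^2


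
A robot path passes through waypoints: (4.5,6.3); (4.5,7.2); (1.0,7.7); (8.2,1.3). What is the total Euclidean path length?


Segment lengths:
  seg1 = sqrt((0.0)^2 + (0.9)^2) = 0.9
  seg2 = sqrt((-3.5)^2 + (0.5)^2) = 3.5355
  seg3 = sqrt((7.2)^2 + (-6.4)^2) = 9.6333
Total = 14.0688


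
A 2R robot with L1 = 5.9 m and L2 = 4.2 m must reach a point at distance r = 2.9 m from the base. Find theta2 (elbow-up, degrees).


cos(theta2) = (r^2 - L1^2 - L2^2) / (2*L1*L2)
cos(theta2) = (8.41 - 34.81 - 17.64) / 49.56
cos(theta2) = -0.88862
theta2 = 152.7003 degrees


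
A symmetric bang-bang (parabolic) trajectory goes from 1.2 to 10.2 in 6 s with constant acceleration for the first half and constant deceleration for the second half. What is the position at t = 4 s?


Symmetric rest-to-rest: each phase covers (pf-p0)/2 in time T/2. 0.5*a*(T/2)^2 = (pf-p0)/2 => a = 4*(pf-p0)/T^2
a = 4*(10.2-1.2)/6^2 = 1.0
t = 4 is in the deceleration phase (t > T/2).
p = pf - 0.5*a*(T-t)^2 = 10.2 - 0.5*1.0*2^2
= 8.2


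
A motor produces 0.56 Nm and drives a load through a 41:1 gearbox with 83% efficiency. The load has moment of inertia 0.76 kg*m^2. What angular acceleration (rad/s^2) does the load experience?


tau_out = tau_motor * N * eta
= 0.56 * 41 * 0.83 = 19.0568 Nm
alpha = tau_out / I = 19.0568 / 0.76
= 25.0747 rad/s^2


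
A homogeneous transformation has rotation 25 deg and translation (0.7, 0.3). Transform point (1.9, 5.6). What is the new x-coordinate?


x' = cos(theta)*px - sin(theta)*py + tx
= 0.9063*1.9 - 0.4226*5.6 + 0.7
= 0.0553


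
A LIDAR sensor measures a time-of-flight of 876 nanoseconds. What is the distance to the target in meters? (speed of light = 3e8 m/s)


tof = 876 ns = 8.76e-07 s
dist = c * tof / 2
= 3e8 * 8.76e-07 / 2
= 131.4 m


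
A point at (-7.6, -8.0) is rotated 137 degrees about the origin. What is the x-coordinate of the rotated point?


x' = x*cos(theta) - y*sin(theta)
cos(137 deg) = -0.7314, sin(137 deg) = 0.682
x' = -7.6 * -0.7314 - -8.0 * 0.682
= 5.5583 - -5.456
= 11.0143


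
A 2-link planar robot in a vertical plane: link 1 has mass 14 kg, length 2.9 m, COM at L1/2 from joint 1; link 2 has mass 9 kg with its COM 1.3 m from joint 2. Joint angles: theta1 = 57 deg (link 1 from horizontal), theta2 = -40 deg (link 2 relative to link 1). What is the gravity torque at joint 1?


Horizontal distance from joint 1 to link-1 COM:
  x_c1 = (L1/2)*cos(t1) = 1.45 * 0.5446 = 0.7897 m
Horizontal distance from joint 1 to link-2 COM:
  x_c2 = L1*cos(t1) + Lc2*cos(t1+t2)
       = 2.9*0.5446 + 1.3*0.9563 = 2.8226 m
tau1 = m1*g*x_c1 + m2*g*x_c2
     = 14*9.81*0.7897 + 9*9.81*2.8226
     = 108.4611 + 249.2117
     = 357.6728 Nm


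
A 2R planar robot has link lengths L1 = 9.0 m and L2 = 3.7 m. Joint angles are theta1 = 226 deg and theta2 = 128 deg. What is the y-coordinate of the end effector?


Convert angles to radians: theta1 = 3.9444, theta2 = 2.234
y = L1*sin(theta1) + L2*sin(theta1+theta2)
y = -6.4741 + -0.3868
y = -6.8608


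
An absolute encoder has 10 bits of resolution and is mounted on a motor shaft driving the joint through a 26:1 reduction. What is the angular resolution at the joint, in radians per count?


counts = 2^10 = 1024
effective counts at joint = 1024 * 26 = 26624
resolution = 2*pi / 26624
= 2.3600e-04 rad/count


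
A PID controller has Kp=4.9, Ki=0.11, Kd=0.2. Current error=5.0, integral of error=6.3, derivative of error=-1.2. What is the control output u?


u = Kp*e + Ki*int(e) + Kd*de/dt
= 4.9*5.0 + 0.11*6.3 + 0.2*(-1.2)
= 24.5 + 0.693 + -0.24
= 24.953


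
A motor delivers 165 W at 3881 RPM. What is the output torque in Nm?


omega = 3881 * 2*pi/60 = 406.4174 rad/s
tau = P / omega = 165 / 406.4174
= 0.406 Nm


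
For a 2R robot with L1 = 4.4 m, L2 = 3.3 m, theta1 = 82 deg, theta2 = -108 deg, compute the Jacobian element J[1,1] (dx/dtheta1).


J[1,1] = -L1*sin(t1) - L2*sin(t1+t2)
= -4.4*sin(82) - 3.3*sin(-26)
= -2.9106


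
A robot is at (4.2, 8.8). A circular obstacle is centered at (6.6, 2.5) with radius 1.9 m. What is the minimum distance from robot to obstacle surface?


center_dist = sqrt((4.2-6.6)^2 + (8.8-2.5)^2)
= sqrt(5.76 + 39.69)
= 6.7417
min_dist = center_dist - radius = 6.7417 - 1.9 = 4.8417 m


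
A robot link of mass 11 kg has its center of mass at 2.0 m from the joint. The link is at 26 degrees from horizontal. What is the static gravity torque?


tau = m*g*L*cos(angle)
= 11 * 9.81 * 2.0 * cos(26 deg)
= 11 * 9.81 * 2.0 * 0.8988
= 193.9777 Nm


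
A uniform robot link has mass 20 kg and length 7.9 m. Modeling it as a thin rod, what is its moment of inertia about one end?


I = (1/3) * m * L^2
= (1/3) * 20 * 7.9^2
= 0.333333 * 20 * 62.41
= 416.0667 kg*m^2


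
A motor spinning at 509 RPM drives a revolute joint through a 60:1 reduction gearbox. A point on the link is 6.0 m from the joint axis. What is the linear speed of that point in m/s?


omega_motor = 509 * 2*pi/60 = 53.3024 rad/s
omega_joint = omega_motor / 60 = 0.8884 rad/s
v = omega_joint * r = 0.8884 * 6.0
= 5.3302 m/s


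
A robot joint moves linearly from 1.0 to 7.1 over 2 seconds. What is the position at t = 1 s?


s = t/T = 1/2 = 0.5
p(t) = p0 + (pf-p0)*s
= 1.0 + (7.1 - 1.0) * 0.5
= 4.05


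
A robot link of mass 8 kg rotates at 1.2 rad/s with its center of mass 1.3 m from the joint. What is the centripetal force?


F = m * omega^2 * r
= 8 * 1.2^2 * 1.3
= 8 * 1.44 * 1.3
= 14.976 N


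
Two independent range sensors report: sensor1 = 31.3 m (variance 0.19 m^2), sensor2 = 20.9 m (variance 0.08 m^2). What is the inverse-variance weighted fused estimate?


w1 = (1/var1) / (1/var1 + 1/var2)
   = 5.2632 / (5.2632 + 12.5) = 0.2963
w2 = 1 - w1 = 0.7037
fused = w1*s1 + w2*s2 = 9.2741 + 14.7074
= 23.9815 m


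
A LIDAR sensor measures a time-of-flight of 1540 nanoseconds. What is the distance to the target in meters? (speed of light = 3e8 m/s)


tof = 1540 ns = 1.54e-06 s
dist = c * tof / 2
= 3e8 * 1.54e-06 / 2
= 231.0 m


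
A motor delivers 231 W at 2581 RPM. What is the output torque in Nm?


omega = 2581 * 2*pi/60 = 270.2817 rad/s
tau = P / omega = 231 / 270.2817
= 0.8547 Nm


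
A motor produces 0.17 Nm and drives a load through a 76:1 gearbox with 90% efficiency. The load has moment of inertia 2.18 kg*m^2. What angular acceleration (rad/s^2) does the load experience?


tau_out = tau_motor * N * eta
= 0.17 * 76 * 0.9 = 11.628 Nm
alpha = tau_out / I = 11.628 / 2.18
= 5.3339 rad/s^2


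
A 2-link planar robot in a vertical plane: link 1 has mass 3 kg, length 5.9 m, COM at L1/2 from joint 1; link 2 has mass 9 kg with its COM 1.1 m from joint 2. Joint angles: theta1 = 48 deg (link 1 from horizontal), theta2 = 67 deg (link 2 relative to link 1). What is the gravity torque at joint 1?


Horizontal distance from joint 1 to link-1 COM:
  x_c1 = (L1/2)*cos(t1) = 2.95 * 0.6691 = 1.9739 m
Horizontal distance from joint 1 to link-2 COM:
  x_c2 = L1*cos(t1) + Lc2*cos(t1+t2)
       = 5.9*0.6691 + 1.1*-0.4226 = 3.483 m
tau1 = m1*g*x_c1 + m2*g*x_c2
     = 3*9.81*1.9739 + 9*9.81*3.483
     = 58.0929 + 307.5132
     = 365.6061 Nm


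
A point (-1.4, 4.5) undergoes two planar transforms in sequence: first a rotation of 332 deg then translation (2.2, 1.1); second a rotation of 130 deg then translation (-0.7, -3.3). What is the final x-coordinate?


After transform 1:
x1 = cos(332)*-1.4 - sin(332)*4.5 + 2.2 = 3.0765
y1 = sin(332)*-1.4 + cos(332)*4.5 + 1.1 = 5.7305
After transform 2:
x2 = cos(130)*3.0765 - sin(130)*5.7305 + -0.7
= -7.0674


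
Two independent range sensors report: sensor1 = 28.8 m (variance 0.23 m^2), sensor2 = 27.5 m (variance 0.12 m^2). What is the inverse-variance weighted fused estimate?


w1 = (1/var1) / (1/var1 + 1/var2)
   = 4.3478 / (4.3478 + 8.3333) = 0.3429
w2 = 1 - w1 = 0.6571
fused = w1*s1 + w2*s2 = 9.8743 + 18.0714
= 27.9457 m


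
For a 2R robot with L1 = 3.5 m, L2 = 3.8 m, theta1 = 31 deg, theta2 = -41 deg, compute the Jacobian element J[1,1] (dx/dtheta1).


J[1,1] = -L1*sin(t1) - L2*sin(t1+t2)
= -3.5*sin(31) - 3.8*sin(-10)
= -1.1428


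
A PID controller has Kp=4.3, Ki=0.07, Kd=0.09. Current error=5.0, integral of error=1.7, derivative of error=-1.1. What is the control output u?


u = Kp*e + Ki*int(e) + Kd*de/dt
= 4.3*5.0 + 0.07*1.7 + 0.09*(-1.1)
= 21.5 + 0.119 + -0.099
= 21.52


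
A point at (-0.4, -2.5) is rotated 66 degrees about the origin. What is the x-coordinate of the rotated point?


x' = x*cos(theta) - y*sin(theta)
cos(66 deg) = 0.4067, sin(66 deg) = 0.9135
x' = -0.4 * 0.4067 - -2.5 * 0.9135
= -0.1627 - -2.2839
= 2.1212


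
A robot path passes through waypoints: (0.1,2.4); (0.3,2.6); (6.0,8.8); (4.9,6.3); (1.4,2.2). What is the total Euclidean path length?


Segment lengths:
  seg1 = sqrt((0.2)^2 + (0.2)^2) = 0.2828
  seg2 = sqrt((5.7)^2 + (6.2)^2) = 8.422
  seg3 = sqrt((-1.1)^2 + (-2.5)^2) = 2.7313
  seg4 = sqrt((-3.5)^2 + (-4.1)^2) = 5.3907
Total = 16.8269


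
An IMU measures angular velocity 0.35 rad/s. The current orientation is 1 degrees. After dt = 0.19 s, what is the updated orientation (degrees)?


delta_theta = w * dt = 0.35 * 0.19 = 0.0665 rad
= 3.8102 deg
theta_new = 1 + 3.8102 = 4.8102 deg


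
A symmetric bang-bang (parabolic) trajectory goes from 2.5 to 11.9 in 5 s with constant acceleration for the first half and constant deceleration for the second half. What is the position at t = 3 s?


Symmetric rest-to-rest: each phase covers (pf-p0)/2 in time T/2. 0.5*a*(T/2)^2 = (pf-p0)/2 => a = 4*(pf-p0)/T^2
a = 4*(11.9-2.5)/5^2 = 1.504
t = 3 is in the deceleration phase (t > T/2).
p = pf - 0.5*a*(T-t)^2 = 11.9 - 0.5*1.504*2^2
= 8.892


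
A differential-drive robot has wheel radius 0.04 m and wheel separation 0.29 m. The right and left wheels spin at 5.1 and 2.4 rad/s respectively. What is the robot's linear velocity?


vR = r*wR = 0.04*5.1 = 0.204 m/s
vL = r*wL = 0.04*2.4 = 0.096 m/s
v = (vR+vL)/2 = 0.15 m/s
omega = (vR-vL)/L = 0.3724 rad/s
linear velocity = 0.15 m/s


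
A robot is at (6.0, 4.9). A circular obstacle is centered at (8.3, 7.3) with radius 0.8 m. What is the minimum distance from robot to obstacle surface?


center_dist = sqrt((6.0-8.3)^2 + (4.9-7.3)^2)
= sqrt(5.29 + 5.76)
= 3.3242
min_dist = center_dist - radius = 3.3242 - 0.8 = 2.5242 m


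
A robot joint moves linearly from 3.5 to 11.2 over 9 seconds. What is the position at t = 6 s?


s = t/T = 6/9 = 0.6667
p(t) = p0 + (pf-p0)*s
= 3.5 + (11.2 - 3.5) * 0.6667
= 8.6333


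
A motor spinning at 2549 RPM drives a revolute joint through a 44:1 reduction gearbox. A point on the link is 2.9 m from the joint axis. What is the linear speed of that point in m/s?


omega_motor = 2549 * 2*pi/60 = 266.9307 rad/s
omega_joint = omega_motor / 44 = 6.0666 rad/s
v = omega_joint * r = 6.0666 * 2.9
= 17.5932 m/s


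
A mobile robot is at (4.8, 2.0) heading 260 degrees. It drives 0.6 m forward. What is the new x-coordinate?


x_new = x0 + d*cos(theta)
= 4.8 + 0.6*cos(260)
= 4.8 + -0.1042
= 4.6958


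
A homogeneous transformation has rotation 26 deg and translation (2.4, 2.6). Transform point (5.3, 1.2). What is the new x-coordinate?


x' = cos(theta)*px - sin(theta)*py + tx
= 0.8988*5.3 - 0.4384*1.2 + 2.4
= 6.6376


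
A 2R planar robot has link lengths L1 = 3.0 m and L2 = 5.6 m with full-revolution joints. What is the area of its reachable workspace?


r_max = L1 + L2 = 8.6 m
r_min = |L1 - L2| = 2.6 m
Area = pi*(r_max^2 - r_min^2)
= pi*(73.96 - 6.76)
= pi * 67.2
= 211.115 m^2


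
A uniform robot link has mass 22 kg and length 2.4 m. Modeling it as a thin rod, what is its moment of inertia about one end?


I = (1/3) * m * L^2
= (1/3) * 22 * 2.4^2
= 0.333333 * 22 * 5.76
= 42.24 kg*m^2


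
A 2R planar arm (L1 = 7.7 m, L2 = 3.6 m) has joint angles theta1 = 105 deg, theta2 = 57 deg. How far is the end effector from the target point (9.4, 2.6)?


End effector via forward kinematics:
x = L1*cos(t1) + L2*cos(t1+t2) = -5.4167
y = L1*sin(t1) + L2*sin(t1+t2) = 8.5501
Distance to target:
d = sqrt((9.4 - -5.4167)^2 + (2.6 - 8.5501)^2)
= sqrt(219.5349 + 35.4036)
= 15.9668 m


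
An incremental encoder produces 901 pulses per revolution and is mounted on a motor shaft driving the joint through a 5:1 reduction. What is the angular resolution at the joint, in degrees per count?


counts per rev = 901
effective counts at joint = 901 * 5 = 4505
resolution = 360 / 4505
= 0.0799 deg/count


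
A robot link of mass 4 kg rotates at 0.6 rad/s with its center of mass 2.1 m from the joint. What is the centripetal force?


F = m * omega^2 * r
= 4 * 0.6^2 * 2.1
= 4 * 0.36 * 2.1
= 3.024 N


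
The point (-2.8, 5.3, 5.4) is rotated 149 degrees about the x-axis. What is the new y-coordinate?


Rotation about x-axis: y' = y*cos(theta) - z*sin(theta)
= 5.3 * -0.8572 - 5.4 * 0.515
= -7.3242


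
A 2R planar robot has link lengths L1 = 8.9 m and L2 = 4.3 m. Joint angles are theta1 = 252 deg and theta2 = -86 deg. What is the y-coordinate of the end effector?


Convert angles to radians: theta1 = 4.3982, theta2 = -1.501
y = L1*sin(theta1) + L2*sin(theta1+theta2)
y = -8.4644 + 1.0403
y = -7.4241
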